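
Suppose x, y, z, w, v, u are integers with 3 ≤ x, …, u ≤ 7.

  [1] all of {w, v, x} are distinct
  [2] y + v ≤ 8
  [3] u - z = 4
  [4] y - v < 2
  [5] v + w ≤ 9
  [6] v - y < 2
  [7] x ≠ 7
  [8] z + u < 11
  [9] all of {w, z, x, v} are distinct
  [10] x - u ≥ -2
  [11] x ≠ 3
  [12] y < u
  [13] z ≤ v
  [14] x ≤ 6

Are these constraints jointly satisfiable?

One satisfying assignment is x = 6, y = 4, z = 3, w = 5, v = 4, u = 7.
For the less obvious constraints — constraint 2: y + v = 8; constraint 3: u - z = 4; constraint 4: y - v = 0 — and the others hold by inspection.

Satisfiable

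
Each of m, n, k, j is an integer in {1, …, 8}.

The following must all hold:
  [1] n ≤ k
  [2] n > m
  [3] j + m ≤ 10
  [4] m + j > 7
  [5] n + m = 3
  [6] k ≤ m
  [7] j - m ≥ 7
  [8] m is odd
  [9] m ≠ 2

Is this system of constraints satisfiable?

Constraints 1, 2, and 6 give n ≤ k, k ≤ m, m < n. Chaining: n ≤ k ≤ m < n, which forces n < n — impossible.

Unsatisfiable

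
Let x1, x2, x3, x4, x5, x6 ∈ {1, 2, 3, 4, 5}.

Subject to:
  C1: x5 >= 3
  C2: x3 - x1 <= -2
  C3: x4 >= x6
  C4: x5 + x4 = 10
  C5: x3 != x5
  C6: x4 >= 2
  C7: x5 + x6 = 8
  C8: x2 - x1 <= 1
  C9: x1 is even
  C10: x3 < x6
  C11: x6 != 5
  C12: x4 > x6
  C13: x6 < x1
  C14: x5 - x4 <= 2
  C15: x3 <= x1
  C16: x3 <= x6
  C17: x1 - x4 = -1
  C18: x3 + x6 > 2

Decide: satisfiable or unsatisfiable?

Setting (x1, x2, x3, x4, x5, x6) = (4, 5, 1, 5, 5, 3) satisfies everything: constraint 2: x3 - x1 = -3; constraint 4: x5 + x4 = 10; constraint 7: x5 + x6 = 8, and the others follow.

Satisfiable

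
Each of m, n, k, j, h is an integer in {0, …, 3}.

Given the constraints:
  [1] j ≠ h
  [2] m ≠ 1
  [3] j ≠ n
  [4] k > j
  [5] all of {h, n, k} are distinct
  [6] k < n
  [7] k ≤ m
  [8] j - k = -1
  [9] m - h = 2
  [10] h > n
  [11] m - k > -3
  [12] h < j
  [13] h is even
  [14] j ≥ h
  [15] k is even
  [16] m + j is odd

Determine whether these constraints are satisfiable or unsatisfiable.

Unsatisfiable

Constraints 4, 6, 10, and 12 give j < k, k < n, n < h, h < j. Chaining: j < k < n < h < j, which forces j < j — impossible.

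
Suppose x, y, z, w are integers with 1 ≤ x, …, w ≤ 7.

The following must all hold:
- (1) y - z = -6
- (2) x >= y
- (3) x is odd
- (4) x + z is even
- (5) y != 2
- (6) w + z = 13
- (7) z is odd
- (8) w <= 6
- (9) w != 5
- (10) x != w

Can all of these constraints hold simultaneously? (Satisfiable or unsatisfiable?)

The assignment x = 1, y = 1, z = 7, w = 6 works:
  constraint 1 holds since y - z = -6.
  constraint 6 holds since w + z = 13.
The rest check out directly.

Satisfiable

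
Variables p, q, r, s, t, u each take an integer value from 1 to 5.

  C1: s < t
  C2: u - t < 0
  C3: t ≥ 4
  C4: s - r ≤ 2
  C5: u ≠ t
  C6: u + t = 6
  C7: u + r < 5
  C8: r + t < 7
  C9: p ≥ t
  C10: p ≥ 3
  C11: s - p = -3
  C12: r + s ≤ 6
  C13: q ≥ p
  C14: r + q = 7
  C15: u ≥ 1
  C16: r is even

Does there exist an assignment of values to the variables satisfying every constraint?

One satisfying assignment is p = 5, q = 5, r = 2, s = 2, t = 4, u = 2.
For the less obvious constraints — constraint 2: u - t = -2; constraint 4: s - r = 0; constraint 6: u + t = 6 — and the others hold by inspection.

Satisfiable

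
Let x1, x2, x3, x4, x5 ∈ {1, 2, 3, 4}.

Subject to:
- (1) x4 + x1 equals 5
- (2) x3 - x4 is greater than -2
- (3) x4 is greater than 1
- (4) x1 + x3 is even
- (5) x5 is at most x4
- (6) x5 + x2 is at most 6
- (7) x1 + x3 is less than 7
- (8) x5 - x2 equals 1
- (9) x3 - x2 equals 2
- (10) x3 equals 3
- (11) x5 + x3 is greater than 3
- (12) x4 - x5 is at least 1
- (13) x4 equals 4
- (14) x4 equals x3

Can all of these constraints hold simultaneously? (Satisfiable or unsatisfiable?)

Unsatisfiable

Constraint 13 fixes x4 = 4 and constraint 10 fixes x3 = 3, but constraint 14 requires x4 = x3. Since 4 ≠ 3, contradiction.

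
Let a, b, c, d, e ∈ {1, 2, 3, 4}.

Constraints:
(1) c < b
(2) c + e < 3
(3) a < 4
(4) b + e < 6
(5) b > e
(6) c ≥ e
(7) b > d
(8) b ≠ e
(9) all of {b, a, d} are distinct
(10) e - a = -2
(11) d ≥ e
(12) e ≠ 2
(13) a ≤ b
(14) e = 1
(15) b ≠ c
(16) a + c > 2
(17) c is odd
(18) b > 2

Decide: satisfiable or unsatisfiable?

The assignment a = 3, b = 4, c = 1, d = 1, e = 1 works:
  constraint 2 holds since c + e = 2.
  constraint 4 holds since b + e = 5.
The rest check out directly.

Satisfiable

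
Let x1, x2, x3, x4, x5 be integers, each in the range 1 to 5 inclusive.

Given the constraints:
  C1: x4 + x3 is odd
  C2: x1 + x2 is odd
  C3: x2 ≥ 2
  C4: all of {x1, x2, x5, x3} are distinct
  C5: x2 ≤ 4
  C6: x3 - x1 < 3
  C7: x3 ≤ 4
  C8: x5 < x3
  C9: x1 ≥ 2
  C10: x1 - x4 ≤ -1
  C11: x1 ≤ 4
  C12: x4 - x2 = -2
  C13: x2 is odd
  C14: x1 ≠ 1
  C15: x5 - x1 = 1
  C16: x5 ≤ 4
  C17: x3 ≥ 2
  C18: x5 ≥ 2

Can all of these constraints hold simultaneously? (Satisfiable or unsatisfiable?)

Unsatisfiable

Constraints 3, 5, 7, 9, 11, 16, 17, and 18 confine each of x1, x2, x5, x3 to the 3 values {2, …, 4}.
Constraint 4 requires all 4 of them to be distinct, but only 3 values are available — impossible by the pigeonhole principle.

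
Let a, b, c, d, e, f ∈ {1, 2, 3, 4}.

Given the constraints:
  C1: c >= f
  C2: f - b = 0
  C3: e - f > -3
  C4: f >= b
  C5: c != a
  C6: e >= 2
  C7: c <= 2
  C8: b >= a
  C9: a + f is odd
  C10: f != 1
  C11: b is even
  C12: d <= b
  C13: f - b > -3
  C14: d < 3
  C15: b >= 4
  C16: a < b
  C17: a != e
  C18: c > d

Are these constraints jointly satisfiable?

From constraints 4 and 15: f ≥ b and b ≥ 4, so f ≥ 4. From constraints 1 and 7: f ≤ c and c ≤ 2, so f ≤ 2. But 2 < 4, so no value of f works.

Unsatisfiable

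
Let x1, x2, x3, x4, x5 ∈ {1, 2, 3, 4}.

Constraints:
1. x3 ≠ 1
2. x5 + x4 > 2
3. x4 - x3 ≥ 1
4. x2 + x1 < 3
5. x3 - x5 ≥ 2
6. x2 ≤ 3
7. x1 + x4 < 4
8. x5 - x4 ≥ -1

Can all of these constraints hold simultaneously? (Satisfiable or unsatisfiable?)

Unsatisfiable

Constraints 3, 5, and 8 give x4 − x3 ≥ 1, x3 − x5 ≥ 2, x5 − x4 ≥ -1.
Adding all 3 inequalities: the left sides telescope to 0, and the right sides sum to 1 + 2 + (-1) = 2. So 0 ≥ 2, which is false.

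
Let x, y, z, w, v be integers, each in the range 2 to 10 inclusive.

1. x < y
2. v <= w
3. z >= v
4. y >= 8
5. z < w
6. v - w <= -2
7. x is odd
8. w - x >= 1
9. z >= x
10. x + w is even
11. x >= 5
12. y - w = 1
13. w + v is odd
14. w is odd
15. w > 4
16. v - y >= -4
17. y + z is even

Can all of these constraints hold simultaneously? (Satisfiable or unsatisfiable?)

Setting (x, y, z, w, v) = (7, 10, 8, 9, 6) satisfies everything: constraint 6: v - w = -3; constraint 8: w - x = 2; constraint 12: y - w = 1, and the others follow.

Satisfiable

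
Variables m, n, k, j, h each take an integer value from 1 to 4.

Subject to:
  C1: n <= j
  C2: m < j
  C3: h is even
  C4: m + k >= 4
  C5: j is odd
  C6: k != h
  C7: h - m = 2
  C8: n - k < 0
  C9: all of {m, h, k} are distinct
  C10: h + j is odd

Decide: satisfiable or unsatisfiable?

Satisfiable

Take m = 2, n = 2, k = 3, j = 3, h = 4. Then constraint 4: m + k = 5; constraint 7: h - m = 2; constraint 8: n - k = -1, and every other listed constraint is also met.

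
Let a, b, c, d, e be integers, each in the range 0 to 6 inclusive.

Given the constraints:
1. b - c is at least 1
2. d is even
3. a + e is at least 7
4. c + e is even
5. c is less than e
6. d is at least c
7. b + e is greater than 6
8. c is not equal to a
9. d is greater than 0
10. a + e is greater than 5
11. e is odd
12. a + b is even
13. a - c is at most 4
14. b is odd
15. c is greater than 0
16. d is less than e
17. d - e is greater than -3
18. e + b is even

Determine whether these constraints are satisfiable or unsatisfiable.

Setting (a, b, c, d, e) = (5, 5, 1, 2, 3) satisfies everything: constraint 1: b - c = 4; constraint 3: a + e = 8, and the others follow.

Satisfiable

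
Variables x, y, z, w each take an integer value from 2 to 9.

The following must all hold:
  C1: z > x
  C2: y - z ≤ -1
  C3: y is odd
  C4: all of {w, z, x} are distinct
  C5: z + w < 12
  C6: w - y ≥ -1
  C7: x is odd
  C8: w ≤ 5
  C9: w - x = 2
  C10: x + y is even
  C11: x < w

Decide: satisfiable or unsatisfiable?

Satisfiable

Try x = 3, y = 3, z = 4, w = 5.
Check constraint 2: y - z = -1; constraint 5: z + w = 9. The remaining constraints are straightforward to verify.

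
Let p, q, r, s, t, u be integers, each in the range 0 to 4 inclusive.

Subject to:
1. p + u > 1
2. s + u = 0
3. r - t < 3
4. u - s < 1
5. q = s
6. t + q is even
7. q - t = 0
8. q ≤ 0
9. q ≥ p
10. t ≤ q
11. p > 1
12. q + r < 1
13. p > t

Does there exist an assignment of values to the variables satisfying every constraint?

From constraint 11: p ≥ 2. From constraints 8 and 9: p ≤ q and q ≤ 0, so p ≤ 0. But 0 < 2, so no value of p works.

Unsatisfiable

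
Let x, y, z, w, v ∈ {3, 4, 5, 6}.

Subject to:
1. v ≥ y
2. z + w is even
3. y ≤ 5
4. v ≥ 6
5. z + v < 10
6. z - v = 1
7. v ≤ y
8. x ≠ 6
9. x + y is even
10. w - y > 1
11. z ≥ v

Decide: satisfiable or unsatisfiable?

Unsatisfiable

From constraints 4 and 7: y ≥ v and v ≥ 6, so y ≥ 6. From constraint 3: y ≤ 5. But 5 < 6, so no value of y works.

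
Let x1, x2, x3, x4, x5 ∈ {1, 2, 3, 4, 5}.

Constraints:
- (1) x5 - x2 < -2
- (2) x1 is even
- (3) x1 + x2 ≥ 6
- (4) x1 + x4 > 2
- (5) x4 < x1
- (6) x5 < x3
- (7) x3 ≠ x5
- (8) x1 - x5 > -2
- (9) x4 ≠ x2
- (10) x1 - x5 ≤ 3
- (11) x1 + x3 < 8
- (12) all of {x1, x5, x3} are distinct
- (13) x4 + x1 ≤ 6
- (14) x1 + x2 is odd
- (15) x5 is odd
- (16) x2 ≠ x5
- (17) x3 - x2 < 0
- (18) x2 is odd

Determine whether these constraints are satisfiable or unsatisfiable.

Satisfiable

The assignment x1 = 2, x2 = 5, x3 = 3, x4 = 1, x5 = 1 works:
  constraint 1 holds since x5 - x2 = -4.
  constraint 3 holds since x1 + x2 = 7.
  constraint 4 holds since x1 + x4 = 3.
The rest check out directly.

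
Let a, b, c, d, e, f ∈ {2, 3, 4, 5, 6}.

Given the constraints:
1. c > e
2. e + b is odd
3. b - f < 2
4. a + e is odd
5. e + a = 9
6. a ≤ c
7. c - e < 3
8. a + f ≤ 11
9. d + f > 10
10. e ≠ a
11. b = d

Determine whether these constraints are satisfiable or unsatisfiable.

Satisfiable

Setting (a, b, c, d, e, f) = (4, 6, 6, 6, 5, 6) satisfies everything: constraint 3: b - f = 0; constraint 5: e + a = 9; constraint 7: c - e = 1, and the others follow.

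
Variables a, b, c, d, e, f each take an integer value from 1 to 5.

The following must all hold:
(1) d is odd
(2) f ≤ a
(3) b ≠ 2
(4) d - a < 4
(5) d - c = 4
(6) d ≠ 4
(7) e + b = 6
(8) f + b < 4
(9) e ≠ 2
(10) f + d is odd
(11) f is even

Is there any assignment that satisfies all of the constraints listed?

Satisfiable

The assignment a = 3, b = 1, c = 1, d = 5, e = 5, f = 2 works:
  constraint 4 holds since d - a = 2.
  constraint 5 holds since d - c = 4.
The rest check out directly.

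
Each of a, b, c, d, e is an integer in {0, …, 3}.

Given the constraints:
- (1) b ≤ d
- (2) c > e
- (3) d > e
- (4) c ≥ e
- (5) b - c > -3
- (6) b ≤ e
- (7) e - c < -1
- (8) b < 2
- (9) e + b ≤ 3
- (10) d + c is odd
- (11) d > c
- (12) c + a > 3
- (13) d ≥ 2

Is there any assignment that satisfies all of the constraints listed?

Satisfiable

One satisfying assignment is a = 2, b = 0, c = 2, d = 3, e = 0.
For the less obvious constraints — constraint 5: b - c = -2; constraint 7: e - c = -2 — and the others hold by inspection.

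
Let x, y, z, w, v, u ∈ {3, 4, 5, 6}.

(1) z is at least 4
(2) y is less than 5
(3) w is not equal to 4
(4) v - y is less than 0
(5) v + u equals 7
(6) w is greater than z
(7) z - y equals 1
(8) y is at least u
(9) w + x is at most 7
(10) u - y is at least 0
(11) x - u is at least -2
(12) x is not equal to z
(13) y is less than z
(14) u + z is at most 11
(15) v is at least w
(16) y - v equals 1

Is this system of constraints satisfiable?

Constraints 4, 6, 13, and 15 give w ≤ v, v < y, y < z, z < w. Chaining: w ≤ v < y < z < w, which forces w < w — impossible.

Unsatisfiable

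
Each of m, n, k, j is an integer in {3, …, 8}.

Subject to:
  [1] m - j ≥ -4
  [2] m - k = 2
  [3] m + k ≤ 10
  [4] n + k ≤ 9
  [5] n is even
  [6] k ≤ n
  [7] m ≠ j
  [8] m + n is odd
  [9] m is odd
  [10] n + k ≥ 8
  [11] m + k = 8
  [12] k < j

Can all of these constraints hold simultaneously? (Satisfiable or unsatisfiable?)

Try m = 5, n = 6, k = 3, j = 7.
Check constraint 1: m - j = -2; constraint 2: m - k = 2; constraint 3: m + k = 8. The remaining constraints are straightforward to verify.

Satisfiable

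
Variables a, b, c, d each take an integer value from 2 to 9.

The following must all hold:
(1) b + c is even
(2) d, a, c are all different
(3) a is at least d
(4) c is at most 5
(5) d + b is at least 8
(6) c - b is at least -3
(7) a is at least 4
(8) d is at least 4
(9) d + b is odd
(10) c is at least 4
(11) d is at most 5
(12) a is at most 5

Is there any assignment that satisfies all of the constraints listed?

Constraints 4, 7, 8, 10, 11, and 12 confine each of d, a, c to the 2 values {4, 5}.
Constraint 2 requires all 3 of them to be distinct, but only 2 values are available — impossible by the pigeonhole principle.

Unsatisfiable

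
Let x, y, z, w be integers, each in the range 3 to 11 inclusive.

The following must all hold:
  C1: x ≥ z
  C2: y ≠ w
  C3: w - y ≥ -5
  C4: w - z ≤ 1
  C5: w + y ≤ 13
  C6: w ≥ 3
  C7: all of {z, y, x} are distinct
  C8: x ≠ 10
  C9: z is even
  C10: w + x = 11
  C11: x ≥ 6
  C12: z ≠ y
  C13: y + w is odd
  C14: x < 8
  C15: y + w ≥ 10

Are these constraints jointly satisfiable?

The assignment x = 7, y = 9, z = 4, w = 4 works:
  constraint 3 holds since w - y = -5.
  constraint 4 holds since w - z = 0.
  constraint 5 holds since w + y = 13.
The rest check out directly.

Satisfiable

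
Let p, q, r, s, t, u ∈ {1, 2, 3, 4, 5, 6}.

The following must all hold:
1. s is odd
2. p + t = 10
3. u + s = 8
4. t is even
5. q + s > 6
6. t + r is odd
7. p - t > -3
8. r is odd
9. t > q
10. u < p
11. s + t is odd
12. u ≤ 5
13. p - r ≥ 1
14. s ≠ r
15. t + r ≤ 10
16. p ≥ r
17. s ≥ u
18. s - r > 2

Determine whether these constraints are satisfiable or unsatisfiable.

One satisfying assignment is p = 4, q = 3, r = 1, s = 5, t = 6, u = 3.
For the less obvious constraints — constraint 2: p + t = 10; constraint 3: u + s = 8; constraint 5: q + s = 8 — and the others hold by inspection.

Satisfiable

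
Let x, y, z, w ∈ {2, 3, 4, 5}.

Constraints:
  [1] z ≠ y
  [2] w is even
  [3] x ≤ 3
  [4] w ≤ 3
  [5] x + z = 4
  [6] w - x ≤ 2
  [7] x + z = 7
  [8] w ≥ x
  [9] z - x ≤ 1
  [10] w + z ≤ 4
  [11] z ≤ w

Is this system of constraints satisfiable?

From constraint 3: x ≤ 3. From constraints 4 and 11: z ≤ w ≤ 3. Hence x + z ≤ 6. But constraint 7 requires x + z = 7, and 7 > 6. Contradiction.

Unsatisfiable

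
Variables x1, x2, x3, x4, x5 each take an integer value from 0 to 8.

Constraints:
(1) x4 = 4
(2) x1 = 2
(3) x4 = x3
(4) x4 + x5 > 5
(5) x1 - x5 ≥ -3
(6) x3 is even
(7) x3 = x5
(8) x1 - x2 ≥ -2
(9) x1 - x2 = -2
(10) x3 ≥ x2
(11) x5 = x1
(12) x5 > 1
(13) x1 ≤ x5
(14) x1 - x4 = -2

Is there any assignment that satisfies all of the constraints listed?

Constraint 1 fixes x4 = 4 and constraint 2 fixes x1 = 2. Constraints 3, 7, and 11 give x4 = x3 = x5 = x1, so x4 = x1. But 4 ≠ 2 — contradiction.

Unsatisfiable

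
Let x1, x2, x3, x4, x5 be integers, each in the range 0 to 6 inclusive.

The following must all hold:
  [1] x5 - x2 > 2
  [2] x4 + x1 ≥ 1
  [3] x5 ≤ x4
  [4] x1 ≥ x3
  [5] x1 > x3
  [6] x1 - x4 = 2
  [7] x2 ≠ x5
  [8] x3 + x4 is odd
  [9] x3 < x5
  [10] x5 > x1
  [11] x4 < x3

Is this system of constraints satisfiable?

Unsatisfiable

Constraints 3, 5, 10, and 11 give x5 ≤ x4, x4 < x3, x3 < x1, x1 < x5. Chaining: x5 ≤ x4 < x3 < x1 < x5, which forces x5 < x5 — impossible.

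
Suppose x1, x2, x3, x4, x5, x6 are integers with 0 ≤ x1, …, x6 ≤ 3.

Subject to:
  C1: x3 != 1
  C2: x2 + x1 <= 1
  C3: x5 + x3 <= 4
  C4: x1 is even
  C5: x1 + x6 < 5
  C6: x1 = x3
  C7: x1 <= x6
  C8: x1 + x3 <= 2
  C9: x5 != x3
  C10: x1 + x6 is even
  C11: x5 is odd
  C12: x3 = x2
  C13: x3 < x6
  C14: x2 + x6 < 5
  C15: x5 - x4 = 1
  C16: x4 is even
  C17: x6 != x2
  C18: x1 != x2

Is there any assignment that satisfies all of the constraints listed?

From constraints 6 and 12, x1 = x3 = x2, so x1 = x2. But constraint 18 says x1 ≠ x2. Contradiction.

Unsatisfiable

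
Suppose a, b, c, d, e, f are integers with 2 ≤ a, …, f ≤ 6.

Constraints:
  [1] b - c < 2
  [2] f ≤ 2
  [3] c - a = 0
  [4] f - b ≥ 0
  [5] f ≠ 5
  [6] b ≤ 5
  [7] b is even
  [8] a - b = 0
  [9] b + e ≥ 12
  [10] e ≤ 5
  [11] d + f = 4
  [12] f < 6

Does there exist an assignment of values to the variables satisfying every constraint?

From constraint 6: b ≤ 5. From constraint 10: e ≤ 5. Hence b + e ≤ 10. But constraint 9 requires b + e ≥ 12, and 12 > 10. Contradiction.

Unsatisfiable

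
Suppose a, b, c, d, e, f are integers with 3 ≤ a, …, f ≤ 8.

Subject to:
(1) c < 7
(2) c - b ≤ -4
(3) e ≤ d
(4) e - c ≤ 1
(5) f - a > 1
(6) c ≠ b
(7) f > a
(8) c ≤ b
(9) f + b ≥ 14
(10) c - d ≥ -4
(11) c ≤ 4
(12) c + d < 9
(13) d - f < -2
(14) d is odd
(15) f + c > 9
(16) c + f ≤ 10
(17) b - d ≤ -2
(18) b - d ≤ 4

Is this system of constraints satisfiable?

Unsatisfiable

Constraints 2, 10, and 17 give b − c ≥ 4, c − d ≥ -4, d − b ≥ 2.
Adding all 3 inequalities: the left sides telescope to 0, and the right sides sum to 4 + (-4) + 2 = 2. So 0 ≥ 2, which is false.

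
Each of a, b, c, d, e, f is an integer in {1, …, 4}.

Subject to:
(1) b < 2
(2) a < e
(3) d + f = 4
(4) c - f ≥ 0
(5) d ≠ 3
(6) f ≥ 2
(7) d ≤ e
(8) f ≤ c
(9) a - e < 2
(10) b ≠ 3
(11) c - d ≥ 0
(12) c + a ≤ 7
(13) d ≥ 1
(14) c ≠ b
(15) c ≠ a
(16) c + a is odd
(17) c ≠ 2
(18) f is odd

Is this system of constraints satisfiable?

Satisfiable

The assignment a = 3, b = 1, c = 4, d = 1, e = 4, f = 3 works:
  constraint 3 holds since d + f = 4.
  constraint 4 holds since c - f = 1.
The rest check out directly.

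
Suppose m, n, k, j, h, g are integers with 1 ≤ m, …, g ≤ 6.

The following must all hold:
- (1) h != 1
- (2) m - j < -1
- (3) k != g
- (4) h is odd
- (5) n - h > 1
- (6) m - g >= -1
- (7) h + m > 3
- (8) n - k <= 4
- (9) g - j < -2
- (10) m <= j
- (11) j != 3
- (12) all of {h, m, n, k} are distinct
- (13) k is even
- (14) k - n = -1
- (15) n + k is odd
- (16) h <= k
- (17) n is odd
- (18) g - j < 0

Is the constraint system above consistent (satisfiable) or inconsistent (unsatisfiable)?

Satisfiable

One satisfying assignment is m = 2, n = 5, k = 4, j = 5, h = 3, g = 2.
For the less obvious constraints — constraint 2: m - j = -3; constraint 5: n - h = 2; constraint 6: m - g = 0 — and the others hold by inspection.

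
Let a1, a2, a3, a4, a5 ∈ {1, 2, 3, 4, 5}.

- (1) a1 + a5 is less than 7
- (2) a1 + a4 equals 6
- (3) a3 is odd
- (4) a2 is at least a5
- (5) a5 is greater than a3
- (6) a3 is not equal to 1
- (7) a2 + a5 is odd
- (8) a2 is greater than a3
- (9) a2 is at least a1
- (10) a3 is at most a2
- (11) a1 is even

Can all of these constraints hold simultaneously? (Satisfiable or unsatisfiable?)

One satisfying assignment is a1 = 2, a2 = 5, a3 = 3, a4 = 4, a5 = 4.
For the less obvious constraints — constraint 1: a1 + a5 = 6; constraint 2: a1 + a4 = 6; constraint 3: a3 = 3 is odd — and the others hold by inspection.

Satisfiable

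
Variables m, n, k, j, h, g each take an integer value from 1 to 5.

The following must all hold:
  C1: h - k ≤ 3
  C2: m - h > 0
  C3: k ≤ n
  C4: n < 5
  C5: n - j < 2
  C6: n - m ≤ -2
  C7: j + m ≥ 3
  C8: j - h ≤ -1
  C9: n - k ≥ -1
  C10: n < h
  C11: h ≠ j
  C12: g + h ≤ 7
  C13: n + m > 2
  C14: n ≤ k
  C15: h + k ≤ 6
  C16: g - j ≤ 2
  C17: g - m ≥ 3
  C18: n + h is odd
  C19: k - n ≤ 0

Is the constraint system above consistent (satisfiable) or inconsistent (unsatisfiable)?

Constraints 1, 6, 8, 16, 17, and 19 give n − k ≥ 0, k − h ≥ -3, h − j ≥ 1, j − g ≥ -2, g − m ≥ 3, m − n ≥ 2.
Adding all 6 inequalities: the left sides telescope to 0, and the right sides sum to 0 + (-3) + 1 + (-2) + 3 + 2 = 1. So 0 ≥ 1, which is false.

Unsatisfiable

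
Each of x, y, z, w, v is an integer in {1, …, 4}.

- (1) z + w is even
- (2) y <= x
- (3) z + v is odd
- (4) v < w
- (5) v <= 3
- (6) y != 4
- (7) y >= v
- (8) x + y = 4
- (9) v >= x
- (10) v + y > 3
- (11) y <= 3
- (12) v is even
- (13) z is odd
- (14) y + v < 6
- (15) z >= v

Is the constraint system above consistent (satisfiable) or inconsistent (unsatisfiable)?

Take x = 2, y = 2, z = 3, w = 3, v = 2. Then constraint 8: x + y = 4; constraint 10: v + y = 4; constraint 14: y + v = 4, and every other listed constraint is also met.

Satisfiable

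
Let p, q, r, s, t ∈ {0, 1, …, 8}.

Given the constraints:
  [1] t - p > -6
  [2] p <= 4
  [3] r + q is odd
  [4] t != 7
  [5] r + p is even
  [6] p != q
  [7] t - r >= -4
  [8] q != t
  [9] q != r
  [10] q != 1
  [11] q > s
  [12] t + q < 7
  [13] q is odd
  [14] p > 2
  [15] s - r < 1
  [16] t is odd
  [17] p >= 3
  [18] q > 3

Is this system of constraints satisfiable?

Satisfiable

Take p = 4, q = 5, r = 4, s = 4, t = 1. Then constraint 1: t - p = -3; constraint 7: t - r = -3; constraint 12: t + q = 6, and every other listed constraint is also met.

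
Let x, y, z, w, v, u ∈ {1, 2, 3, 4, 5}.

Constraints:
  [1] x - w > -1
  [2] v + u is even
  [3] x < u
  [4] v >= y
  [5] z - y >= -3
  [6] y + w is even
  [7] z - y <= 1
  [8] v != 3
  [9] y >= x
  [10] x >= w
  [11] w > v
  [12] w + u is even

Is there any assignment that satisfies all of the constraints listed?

Constraints 4, 9, 10, and 11 give x ≤ y, y ≤ v, v < w, w ≤ x. Chaining: x ≤ y ≤ v < w ≤ x, which forces x < x — impossible.

Unsatisfiable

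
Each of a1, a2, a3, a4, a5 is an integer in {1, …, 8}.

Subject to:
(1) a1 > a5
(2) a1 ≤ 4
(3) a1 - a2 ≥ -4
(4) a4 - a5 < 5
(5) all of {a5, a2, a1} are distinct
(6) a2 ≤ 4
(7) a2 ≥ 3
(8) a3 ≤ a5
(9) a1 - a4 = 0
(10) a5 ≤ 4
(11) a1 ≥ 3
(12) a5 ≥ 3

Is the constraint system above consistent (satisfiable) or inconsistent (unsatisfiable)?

Unsatisfiable

Constraints 2, 6, 7, 10, 11, and 12 confine each of a5, a2, a1 to the 2 values {3, 4}.
Constraint 5 requires all 3 of them to be distinct, but only 2 values are available — impossible by the pigeonhole principle.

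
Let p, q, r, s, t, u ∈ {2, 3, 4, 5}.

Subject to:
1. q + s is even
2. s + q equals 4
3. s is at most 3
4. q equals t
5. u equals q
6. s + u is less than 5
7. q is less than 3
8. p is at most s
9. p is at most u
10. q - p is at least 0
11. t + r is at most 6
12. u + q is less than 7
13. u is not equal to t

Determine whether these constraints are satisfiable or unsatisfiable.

Unsatisfiable

From constraints 4 and 5, u = q = t, so u = t. But constraint 13 says u ≠ t. Contradiction.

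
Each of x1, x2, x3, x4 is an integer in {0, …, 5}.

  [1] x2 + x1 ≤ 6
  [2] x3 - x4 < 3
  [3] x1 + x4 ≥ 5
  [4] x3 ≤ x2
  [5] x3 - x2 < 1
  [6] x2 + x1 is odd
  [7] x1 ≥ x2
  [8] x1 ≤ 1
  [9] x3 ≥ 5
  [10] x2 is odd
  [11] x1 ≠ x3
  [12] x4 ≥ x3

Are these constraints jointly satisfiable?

Unsatisfiable

From constraints 4 and 9: x2 ≥ x3 and x3 ≥ 5, so x2 ≥ 5. From constraints 7 and 8: x2 ≤ x1 and x1 ≤ 1, so x2 ≤ 1. But 1 < 5, so no value of x2 works.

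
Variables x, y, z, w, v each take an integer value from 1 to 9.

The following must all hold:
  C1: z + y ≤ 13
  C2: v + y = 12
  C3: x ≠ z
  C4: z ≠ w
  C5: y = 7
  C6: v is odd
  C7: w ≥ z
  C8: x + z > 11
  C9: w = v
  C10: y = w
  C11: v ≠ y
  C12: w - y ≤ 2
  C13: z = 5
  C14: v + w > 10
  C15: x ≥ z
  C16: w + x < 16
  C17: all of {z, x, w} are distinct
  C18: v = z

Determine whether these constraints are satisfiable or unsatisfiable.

Unsatisfiable

Constraint 5 fixes y = 7 and constraint 13 fixes z = 5. Constraints 9, 10, and 18 give y = w = v = z, so y = z. But 7 ≠ 5 — contradiction.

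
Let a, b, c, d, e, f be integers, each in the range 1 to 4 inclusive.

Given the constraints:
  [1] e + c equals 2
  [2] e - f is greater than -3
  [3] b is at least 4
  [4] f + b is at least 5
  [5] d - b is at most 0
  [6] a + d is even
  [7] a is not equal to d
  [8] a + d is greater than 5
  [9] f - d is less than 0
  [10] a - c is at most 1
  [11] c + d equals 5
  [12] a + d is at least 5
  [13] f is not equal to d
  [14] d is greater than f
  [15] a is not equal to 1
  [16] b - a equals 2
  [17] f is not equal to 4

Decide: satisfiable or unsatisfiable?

Satisfiable

Try a = 2, b = 4, c = 1, d = 4, e = 1, f = 1.
Check constraint 1: e + c = 2; constraint 2: e - f = 0. The remaining constraints are straightforward to verify.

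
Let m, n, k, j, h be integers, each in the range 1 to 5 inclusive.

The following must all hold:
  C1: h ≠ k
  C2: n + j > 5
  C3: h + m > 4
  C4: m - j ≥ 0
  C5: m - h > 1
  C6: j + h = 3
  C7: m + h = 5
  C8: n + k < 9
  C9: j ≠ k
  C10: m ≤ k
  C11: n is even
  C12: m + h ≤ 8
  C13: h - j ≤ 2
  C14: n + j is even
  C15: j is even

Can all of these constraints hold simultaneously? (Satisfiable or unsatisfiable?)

Satisfiable

Take m = 4, n = 4, k = 4, j = 2, h = 1. Then constraint 2: n + j = 6; constraint 3: h + m = 5; constraint 4: m - j = 2, and every other listed constraint is also met.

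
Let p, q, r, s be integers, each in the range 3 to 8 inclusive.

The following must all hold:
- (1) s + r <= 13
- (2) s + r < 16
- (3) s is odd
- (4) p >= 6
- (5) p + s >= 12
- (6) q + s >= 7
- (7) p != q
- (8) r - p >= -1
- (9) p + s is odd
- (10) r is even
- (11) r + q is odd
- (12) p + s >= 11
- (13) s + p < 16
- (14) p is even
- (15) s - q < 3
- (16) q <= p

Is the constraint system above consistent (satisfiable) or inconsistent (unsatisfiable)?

The assignment p = 8, q = 3, r = 8, s = 5 works:
  constraint 1 holds since s + r = 13.
  constraint 2 holds since s + r = 13.
  constraint 5 holds since p + s = 13.
The rest check out directly.

Satisfiable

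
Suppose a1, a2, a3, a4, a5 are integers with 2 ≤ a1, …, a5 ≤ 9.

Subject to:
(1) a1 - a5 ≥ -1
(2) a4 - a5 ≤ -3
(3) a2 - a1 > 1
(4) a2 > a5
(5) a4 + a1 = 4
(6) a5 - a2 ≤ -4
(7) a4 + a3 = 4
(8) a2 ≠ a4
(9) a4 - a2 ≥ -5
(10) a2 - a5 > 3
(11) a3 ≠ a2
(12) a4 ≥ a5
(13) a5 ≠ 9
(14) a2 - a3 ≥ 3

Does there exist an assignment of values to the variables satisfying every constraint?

Constraints 2, 6, and 9 give a2 − a5 ≥ 4, a5 − a4 ≥ 3, a4 − a2 ≥ -5.
Adding all 3 inequalities: the left sides telescope to 0, and the right sides sum to 4 + 3 + (-5) = 2. So 0 ≥ 2, which is false.

Unsatisfiable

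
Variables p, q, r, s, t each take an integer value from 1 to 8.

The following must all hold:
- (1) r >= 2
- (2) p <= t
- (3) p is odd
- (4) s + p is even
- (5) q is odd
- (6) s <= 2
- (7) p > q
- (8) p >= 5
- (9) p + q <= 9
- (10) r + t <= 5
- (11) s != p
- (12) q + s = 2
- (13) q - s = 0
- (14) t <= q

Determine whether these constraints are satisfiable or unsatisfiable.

Unsatisfiable

From constraint 1: r ≥ 2. From constraints 2 and 8: t ≥ p ≥ 5. Hence r + t ≥ 7. But constraint 10 requires r + t ≤ 5, and 5 < 7. Contradiction.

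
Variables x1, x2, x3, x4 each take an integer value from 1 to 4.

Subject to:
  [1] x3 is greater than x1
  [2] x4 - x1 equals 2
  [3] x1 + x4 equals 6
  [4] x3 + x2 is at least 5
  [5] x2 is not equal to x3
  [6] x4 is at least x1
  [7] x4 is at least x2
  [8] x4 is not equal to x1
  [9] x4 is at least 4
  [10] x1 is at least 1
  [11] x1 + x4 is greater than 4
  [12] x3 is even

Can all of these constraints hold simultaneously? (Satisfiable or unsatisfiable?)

Satisfiable

One satisfying assignment is x1 = 2, x2 = 1, x3 = 4, x4 = 4.
For the less obvious constraints — constraint 2: x4 - x1 = 2; constraint 3: x1 + x4 = 6 — and the others hold by inspection.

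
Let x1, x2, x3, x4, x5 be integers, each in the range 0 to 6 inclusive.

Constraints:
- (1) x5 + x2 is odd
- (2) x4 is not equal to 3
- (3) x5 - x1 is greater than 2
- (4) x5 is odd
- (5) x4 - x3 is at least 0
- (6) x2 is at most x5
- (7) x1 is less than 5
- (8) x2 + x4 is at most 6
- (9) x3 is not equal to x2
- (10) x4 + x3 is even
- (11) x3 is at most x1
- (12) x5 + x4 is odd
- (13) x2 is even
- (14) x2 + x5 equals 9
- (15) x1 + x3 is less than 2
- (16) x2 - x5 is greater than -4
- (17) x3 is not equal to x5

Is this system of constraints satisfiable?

Try x1 = 0, x2 = 4, x3 = 0, x4 = 0, x5 = 5.
Check constraint 3: x5 - x1 = 5; constraint 5: x4 - x3 = 0; constraint 8: x2 + x4 = 4. The remaining constraints are straightforward to verify.

Satisfiable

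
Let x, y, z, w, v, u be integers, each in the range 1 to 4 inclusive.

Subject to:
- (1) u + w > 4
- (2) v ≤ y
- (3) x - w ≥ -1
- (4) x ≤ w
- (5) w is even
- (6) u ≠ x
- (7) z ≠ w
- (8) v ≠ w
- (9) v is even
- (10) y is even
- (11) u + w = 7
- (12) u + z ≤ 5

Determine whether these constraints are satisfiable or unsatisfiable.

Satisfiable

One satisfying assignment is x = 4, y = 4, z = 1, w = 4, v = 2, u = 3.
For the less obvious constraints — constraint 1: u + w = 7; constraint 3: x - w = 0 — and the others hold by inspection.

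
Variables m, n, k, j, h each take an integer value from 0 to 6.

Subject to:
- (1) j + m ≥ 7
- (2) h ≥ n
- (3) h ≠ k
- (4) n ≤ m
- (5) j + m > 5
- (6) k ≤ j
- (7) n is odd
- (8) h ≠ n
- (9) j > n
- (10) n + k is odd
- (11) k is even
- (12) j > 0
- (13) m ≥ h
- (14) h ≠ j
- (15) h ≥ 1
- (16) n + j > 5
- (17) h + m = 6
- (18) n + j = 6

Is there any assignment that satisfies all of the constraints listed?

Satisfiable

Try m = 3, n = 1, k = 2, j = 5, h = 3.
Check constraint 1: j + m = 8; constraint 5: j + m = 8; constraint 16: n + j = 6. The remaining constraints are straightforward to verify.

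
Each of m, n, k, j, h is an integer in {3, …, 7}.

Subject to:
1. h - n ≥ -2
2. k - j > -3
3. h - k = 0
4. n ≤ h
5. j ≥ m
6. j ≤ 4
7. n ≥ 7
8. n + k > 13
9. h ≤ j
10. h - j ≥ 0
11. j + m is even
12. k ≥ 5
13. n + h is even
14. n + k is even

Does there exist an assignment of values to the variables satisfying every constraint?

From constraints 4 and 7: h ≥ n and n ≥ 7, so h ≥ 7. From constraints 6 and 9: h ≤ j and j ≤ 4, so h ≤ 4. But 4 < 7, so no value of h works.

Unsatisfiable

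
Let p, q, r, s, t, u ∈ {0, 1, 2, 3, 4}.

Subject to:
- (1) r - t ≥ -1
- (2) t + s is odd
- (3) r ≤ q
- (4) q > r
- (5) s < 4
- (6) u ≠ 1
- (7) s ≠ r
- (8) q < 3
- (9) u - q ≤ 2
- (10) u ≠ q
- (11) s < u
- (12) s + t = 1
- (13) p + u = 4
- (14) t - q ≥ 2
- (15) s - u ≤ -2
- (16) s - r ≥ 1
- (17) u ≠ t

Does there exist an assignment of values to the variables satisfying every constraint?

Constraints 1, 9, 14, 15, and 16 give t − q ≥ 2, q − u ≥ -2, u − s ≥ 2, s − r ≥ 1, r − t ≥ -1.
Adding all 5 inequalities: the left sides telescope to 0, and the right sides sum to 2 + (-2) + 2 + 1 + (-1) = 2. So 0 ≥ 2, which is false.

Unsatisfiable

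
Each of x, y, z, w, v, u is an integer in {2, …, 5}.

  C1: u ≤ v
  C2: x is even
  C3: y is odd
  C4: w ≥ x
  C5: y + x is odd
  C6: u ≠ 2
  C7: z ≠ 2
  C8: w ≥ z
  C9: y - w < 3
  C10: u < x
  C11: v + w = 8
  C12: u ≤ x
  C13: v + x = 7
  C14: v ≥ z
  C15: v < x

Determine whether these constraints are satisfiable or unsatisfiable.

Try x = 4, y = 5, z = 3, w = 5, v = 3, u = 3.
Check constraint 9: y - w = 0; constraint 11: v + w = 8. The remaining constraints are straightforward to verify.

Satisfiable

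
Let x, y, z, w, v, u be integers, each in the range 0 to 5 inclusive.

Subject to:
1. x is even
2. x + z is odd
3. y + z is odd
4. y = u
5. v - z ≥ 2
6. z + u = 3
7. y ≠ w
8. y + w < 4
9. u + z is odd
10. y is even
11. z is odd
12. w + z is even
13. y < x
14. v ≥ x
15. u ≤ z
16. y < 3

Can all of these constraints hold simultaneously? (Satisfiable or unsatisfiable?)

Try x = 4, y = 0, z = 3, w = 3, v = 5, u = 0.
Check constraint 5: v - z = 2; constraint 6: z + u = 3; constraint 8: y + w = 3. The remaining constraints are straightforward to verify.

Satisfiable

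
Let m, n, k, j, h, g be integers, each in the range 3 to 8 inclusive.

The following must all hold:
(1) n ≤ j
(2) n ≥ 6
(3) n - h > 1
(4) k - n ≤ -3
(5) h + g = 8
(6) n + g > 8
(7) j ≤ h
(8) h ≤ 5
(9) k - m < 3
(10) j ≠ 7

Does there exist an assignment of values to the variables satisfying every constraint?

Unsatisfiable

From constraints 1 and 2: j ≥ n and n ≥ 6, so j ≥ 6. From constraints 7 and 8: j ≤ h and h ≤ 5, so j ≤ 5. But 5 < 6, so no value of j works.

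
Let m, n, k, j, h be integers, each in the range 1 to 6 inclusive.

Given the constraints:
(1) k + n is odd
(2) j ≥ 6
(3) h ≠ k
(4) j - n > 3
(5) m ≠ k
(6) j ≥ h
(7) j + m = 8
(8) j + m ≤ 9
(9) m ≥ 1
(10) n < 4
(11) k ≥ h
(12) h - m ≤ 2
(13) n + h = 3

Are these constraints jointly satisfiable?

Satisfiable

The assignment m = 2, n = 1, k = 6, j = 6, h = 2 works:
  constraint 4 holds since j - n = 5.
  constraint 7 holds since j + m = 8.
The rest check out directly.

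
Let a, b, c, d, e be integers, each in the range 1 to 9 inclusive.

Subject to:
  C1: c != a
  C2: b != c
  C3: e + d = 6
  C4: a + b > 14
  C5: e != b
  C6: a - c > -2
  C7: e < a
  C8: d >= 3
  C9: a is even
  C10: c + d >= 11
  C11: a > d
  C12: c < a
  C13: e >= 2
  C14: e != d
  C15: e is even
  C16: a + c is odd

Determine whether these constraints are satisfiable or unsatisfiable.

The assignment a = 8, b = 8, c = 7, d = 4, e = 2 works:
  constraint 3 holds since e + d = 6.
  constraint 4 holds since a + b = 16.
The rest check out directly.

Satisfiable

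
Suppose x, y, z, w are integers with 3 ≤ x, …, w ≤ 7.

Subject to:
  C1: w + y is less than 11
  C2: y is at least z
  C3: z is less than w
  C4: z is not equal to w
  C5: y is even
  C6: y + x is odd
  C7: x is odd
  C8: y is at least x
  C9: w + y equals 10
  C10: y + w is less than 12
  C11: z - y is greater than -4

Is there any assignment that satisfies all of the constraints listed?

Satisfiable

One satisfying assignment is x = 3, y = 4, z = 3, w = 6.
For the less obvious constraints — constraint 1: w + y = 10; constraint 9: w + y = 10; constraint 10: y + w = 10 — and the others hold by inspection.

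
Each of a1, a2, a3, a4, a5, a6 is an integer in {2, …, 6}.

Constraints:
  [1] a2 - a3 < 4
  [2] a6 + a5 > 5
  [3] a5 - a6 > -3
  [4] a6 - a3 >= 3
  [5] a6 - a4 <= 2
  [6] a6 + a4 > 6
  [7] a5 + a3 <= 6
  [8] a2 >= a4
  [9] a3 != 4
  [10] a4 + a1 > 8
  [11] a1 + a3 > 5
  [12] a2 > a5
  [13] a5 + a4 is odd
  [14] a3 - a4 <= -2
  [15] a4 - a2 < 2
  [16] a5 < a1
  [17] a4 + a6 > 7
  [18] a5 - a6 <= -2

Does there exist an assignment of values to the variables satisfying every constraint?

Satisfiable

The assignment a1 = 6, a2 = 5, a3 = 2, a4 = 4, a5 = 3, a6 = 5 works:
  constraint 1 holds since a2 - a3 = 3.
  constraint 2 holds since a6 + a5 = 8.
  constraint 3 holds since a5 - a6 = -2.
The rest check out directly.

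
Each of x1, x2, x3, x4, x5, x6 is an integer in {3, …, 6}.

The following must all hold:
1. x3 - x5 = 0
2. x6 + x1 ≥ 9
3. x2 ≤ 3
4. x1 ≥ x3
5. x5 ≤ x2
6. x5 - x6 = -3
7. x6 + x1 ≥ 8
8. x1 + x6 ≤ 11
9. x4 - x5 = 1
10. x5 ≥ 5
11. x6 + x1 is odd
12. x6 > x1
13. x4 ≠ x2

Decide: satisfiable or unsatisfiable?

From constraints 5 and 10: x2 ≥ x5 and x5 ≥ 5, so x2 ≥ 5. From constraint 3: x2 ≤ 3. But 3 < 5, so no value of x2 works.

Unsatisfiable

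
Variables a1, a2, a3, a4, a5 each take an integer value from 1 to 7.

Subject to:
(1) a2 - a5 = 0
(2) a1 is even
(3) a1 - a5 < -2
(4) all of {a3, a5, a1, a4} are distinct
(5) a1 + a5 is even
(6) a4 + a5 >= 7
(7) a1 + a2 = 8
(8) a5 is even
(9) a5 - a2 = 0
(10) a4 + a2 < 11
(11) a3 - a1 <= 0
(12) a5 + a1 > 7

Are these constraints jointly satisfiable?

Satisfiable

Try a1 = 2, a2 = 6, a3 = 1, a4 = 4, a5 = 6.
Check constraint 1: a2 - a5 = 0; constraint 3: a1 - a5 = -4. The remaining constraints are straightforward to verify.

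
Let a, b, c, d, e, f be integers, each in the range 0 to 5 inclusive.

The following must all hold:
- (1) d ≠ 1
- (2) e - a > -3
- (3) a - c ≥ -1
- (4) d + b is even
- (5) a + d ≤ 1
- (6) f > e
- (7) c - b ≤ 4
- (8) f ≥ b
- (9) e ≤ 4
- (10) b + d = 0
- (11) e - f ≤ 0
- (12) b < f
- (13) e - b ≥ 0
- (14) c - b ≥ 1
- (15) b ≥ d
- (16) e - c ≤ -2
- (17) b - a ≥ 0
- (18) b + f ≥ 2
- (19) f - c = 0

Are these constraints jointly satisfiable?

Constraints 3, 13, 16, and 17 give c − e ≥ 2, e − b ≥ 0, b − a ≥ 0, a − c ≥ -1.
Adding all 4 inequalities: the left sides telescope to 0, and the right sides sum to 2 + 0 + 0 + (-1) = 1. So 0 ≥ 1, which is false.

Unsatisfiable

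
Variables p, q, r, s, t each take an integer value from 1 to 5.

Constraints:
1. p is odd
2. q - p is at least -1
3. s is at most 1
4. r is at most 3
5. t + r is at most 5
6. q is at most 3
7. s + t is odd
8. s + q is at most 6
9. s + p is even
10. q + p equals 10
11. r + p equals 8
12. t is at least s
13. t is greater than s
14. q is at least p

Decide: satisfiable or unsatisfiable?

From constraint 4: r ≤ 3. From constraints 6 and 14: p ≤ q ≤ 3. Hence r + p ≤ 6. But constraint 11 requires r + p = 8, and 8 > 6. Contradiction.

Unsatisfiable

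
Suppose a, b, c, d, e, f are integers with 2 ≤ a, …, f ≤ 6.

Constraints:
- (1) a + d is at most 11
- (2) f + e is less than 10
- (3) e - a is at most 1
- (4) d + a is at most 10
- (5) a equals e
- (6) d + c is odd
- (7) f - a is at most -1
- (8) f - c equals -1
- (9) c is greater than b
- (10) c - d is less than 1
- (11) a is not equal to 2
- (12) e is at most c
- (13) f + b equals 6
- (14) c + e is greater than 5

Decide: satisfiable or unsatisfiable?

Satisfiable

Take a = 4, b = 3, c = 4, d = 5, e = 4, f = 3. Then constraint 1: a + d = 9; constraint 2: f + e = 7, and every other listed constraint is also met.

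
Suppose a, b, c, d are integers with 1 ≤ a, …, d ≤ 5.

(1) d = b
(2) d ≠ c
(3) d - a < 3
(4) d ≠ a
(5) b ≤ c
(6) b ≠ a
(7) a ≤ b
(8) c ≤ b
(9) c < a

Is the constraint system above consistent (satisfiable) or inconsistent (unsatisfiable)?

Constraints 5, 7, and 9 give c < a, a ≤ b, b ≤ c. Chaining: c < a ≤ b ≤ c, which forces c < c — impossible.

Unsatisfiable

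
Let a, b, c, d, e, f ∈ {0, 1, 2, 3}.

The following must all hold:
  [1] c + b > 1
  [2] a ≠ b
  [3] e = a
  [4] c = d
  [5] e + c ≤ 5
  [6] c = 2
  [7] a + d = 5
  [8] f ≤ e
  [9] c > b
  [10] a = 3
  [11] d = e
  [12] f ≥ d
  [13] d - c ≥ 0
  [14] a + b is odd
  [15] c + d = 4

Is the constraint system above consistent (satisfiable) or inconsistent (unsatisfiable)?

Constraint 6 fixes c = 2 and constraint 10 fixes a = 3. Constraints 3, 4, and 11 give c = d = e = a, so c = a. But 2 ≠ 3 — contradiction.

Unsatisfiable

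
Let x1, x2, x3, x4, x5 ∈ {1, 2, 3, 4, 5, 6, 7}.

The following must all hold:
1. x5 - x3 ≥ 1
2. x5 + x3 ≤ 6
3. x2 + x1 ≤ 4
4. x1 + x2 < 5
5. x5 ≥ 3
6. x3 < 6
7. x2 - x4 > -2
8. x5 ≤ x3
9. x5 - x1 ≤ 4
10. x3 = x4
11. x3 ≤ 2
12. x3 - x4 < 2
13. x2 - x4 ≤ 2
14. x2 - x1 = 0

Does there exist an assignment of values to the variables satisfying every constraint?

From constraint 5: x5 ≥ 3. From constraints 8 and 11: x5 ≤ x3 and x3 ≤ 2, so x5 ≤ 2. But 2 < 3, so no value of x5 works.

Unsatisfiable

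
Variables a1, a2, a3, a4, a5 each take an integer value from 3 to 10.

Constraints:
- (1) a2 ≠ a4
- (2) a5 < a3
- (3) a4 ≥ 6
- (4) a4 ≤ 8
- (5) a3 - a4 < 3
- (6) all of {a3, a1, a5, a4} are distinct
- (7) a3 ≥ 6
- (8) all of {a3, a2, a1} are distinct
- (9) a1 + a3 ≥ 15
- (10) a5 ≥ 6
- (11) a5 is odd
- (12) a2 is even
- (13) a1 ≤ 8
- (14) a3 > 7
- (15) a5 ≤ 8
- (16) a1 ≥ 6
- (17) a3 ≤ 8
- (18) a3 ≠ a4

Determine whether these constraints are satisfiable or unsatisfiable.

Constraints 3, 4, 7, 10, 13, 15, 16, and 17 confine each of a3, a1, a5, a4 to the 3 values {6, …, 8}.
Constraint 6 requires all 4 of them to be distinct, but only 3 values are available — impossible by the pigeonhole principle.

Unsatisfiable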